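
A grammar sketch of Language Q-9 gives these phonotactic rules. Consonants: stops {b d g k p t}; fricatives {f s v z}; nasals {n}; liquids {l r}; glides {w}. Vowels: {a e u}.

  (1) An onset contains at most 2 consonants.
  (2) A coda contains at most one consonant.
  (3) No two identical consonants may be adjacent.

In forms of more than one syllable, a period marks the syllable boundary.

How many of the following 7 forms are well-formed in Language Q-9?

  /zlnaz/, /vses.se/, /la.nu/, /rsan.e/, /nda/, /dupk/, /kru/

/zlnaz/ — violates constraint 1: syllable 1 onset /zln/ has 3 consonants (> 2) → ill-formed
/vses.se/ — violates constraint 3: adjacent identical consonants /ss/ → ill-formed
/la.nu/ — σ1 onset /l/, coda /∅/ ok; σ2 onset /n/, coda /∅/ ok → well-formed
/rsan.e/ — σ1 onset /rs/ (2C), coda /n/ ok; σ2 onset /∅/, coda /∅/ ok → well-formed
/nda/ — σ1 onset /nd/ (2C), coda /∅/ ok → well-formed
/dupk/ — violates constraint 2: syllable 1 coda /pk/ has 2 consonants (> 1) → ill-formed
/kru/ — σ1 onset /kr/ (2C), coda /∅/ ok → well-formed
Well-formed: /la.nu/, /rsan.e/, /nda/, /kru/ → 4.

4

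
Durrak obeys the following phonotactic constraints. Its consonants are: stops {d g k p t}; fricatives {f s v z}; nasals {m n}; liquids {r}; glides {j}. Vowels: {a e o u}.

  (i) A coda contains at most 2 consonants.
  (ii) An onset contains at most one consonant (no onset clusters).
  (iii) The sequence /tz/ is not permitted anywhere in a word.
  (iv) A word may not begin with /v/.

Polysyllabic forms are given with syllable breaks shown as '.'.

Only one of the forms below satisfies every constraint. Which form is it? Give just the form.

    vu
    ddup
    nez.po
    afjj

vu — violates constraint (iv): word begins with /v/ → illicit
ddup — violates constraint (ii): syllable 1 onset /dd/ has 2 consonants (> 1) → illicit
nez.po — σ1 onset /n/, coda /z/ ok; σ2 onset /p/, coda /∅/ ok → licit
afjj — violates constraint (i): syllable 1 coda /fjj/ has 3 consonants (> 2) → illicit

nez.po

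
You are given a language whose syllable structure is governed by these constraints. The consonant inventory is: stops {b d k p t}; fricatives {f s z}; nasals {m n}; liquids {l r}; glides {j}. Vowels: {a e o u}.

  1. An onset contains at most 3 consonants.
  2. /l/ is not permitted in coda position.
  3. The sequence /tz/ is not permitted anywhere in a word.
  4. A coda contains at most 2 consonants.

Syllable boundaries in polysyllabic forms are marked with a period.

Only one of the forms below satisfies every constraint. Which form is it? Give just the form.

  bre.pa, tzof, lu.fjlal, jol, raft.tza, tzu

bre.pa — σ1 onset /br/ (2C), coda /∅/ ok; σ2 onset /p/, coda /∅/ ok → phonotactically legal
tzof — violates constraint 3: contains banned sequence /tz/ → phonotactically illegal
lu.fjlal — violates constraint 2: syllable 2 coda contains /l/ → phonotactically illegal
jol — violates constraint 2: syllable 1 coda contains /l/ → phonotactically illegal
raft.tza — violates constraint 3: contains banned sequence /tz/ → phonotactically illegal
tzu — violates constraint 3: contains banned sequence /tz/ → phonotactically illegal

bre.pa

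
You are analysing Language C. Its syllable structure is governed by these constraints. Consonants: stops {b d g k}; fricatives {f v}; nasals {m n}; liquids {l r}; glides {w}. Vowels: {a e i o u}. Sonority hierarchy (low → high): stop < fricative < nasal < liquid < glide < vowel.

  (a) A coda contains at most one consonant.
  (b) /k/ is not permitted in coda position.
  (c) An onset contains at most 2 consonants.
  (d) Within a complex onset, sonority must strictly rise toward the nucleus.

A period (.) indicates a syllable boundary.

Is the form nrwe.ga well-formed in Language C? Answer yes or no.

nrwe.ga — violates constraint (c): syllable 1 onset /nrw/ has 3 consonants (> 2) → ill-formed

no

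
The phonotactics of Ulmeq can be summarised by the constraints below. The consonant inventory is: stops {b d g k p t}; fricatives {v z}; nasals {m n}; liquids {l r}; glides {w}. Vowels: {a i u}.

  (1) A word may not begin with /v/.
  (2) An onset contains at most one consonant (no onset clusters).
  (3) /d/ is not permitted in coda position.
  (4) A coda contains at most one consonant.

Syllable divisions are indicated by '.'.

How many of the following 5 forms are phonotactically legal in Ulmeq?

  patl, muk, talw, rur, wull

patl — violates constraint 4: syllable 1 coda /tl/ has 2 consonants (> 1) → phonotactically illegal
muk — σ1 onset /m/, coda /k/ ok → phonotactically legal
talw — violates constraint 4: syllable 1 coda /lw/ has 2 consonants (> 1) → phonotactically illegal
rur — σ1 onset /r/, coda /r/ ok → phonotactically legal
wull — violates constraint 4: syllable 1 coda /ll/ has 2 consonants (> 1) → phonotactically illegal
Phonotactically legal: muk, rur → 2.

2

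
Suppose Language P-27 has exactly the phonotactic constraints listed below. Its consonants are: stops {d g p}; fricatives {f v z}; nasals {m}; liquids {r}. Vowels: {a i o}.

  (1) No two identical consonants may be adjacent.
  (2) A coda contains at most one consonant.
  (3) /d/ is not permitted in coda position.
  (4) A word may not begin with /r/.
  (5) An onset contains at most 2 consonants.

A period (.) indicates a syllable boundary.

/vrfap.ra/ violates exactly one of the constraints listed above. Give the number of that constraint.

5

/vrfap.ra/: syllable 1 onset /vrf/ has 3 consonants (> 2).
This is a violation of constraint 5: "An onset contains at most 2 consonants."
The remaining constraints (1, 2, 3, 4) are satisfied.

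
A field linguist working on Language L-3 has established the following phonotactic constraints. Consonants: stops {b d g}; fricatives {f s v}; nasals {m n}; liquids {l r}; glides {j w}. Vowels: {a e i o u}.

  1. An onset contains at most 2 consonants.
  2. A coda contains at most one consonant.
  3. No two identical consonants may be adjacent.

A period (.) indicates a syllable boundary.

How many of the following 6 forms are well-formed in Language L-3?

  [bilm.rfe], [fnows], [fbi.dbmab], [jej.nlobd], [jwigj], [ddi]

0

[bilm.rfe] — violates constraint 2: syllable 1 coda /lm/ has 2 consonants (> 1) → ill-formed
[fnows] — violates constraint 2: syllable 1 coda /ws/ has 2 consonants (> 1) → ill-formed
[fbi.dbmab] — violates constraint 1: syllable 2 onset /dbm/ has 3 consonants (> 2) → ill-formed
[jej.nlobd] — violates constraint 2: syllable 2 coda /bd/ has 2 consonants (> 1) → ill-formed
[jwigj] — violates constraint 2: syllable 1 coda /gj/ has 2 consonants (> 1) → ill-formed
[ddi] — violates constraint 3: adjacent identical consonants /dd/ → ill-formed
No form is well-formed → 0.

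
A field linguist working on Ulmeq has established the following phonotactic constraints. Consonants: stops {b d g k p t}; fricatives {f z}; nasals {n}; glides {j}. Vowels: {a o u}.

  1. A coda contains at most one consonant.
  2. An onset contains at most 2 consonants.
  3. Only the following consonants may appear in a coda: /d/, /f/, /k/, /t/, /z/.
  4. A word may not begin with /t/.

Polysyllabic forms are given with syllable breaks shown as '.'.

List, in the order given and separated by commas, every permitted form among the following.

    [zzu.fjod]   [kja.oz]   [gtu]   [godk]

[zzu.fjod], [kja.oz], [gtu]

[zzu.fjod] — σ1 onset /zz/ (2C), coda /∅/ ok; σ2 onset /fj/ (2C), coda /d/ ok → permitted
[kja.oz] — σ1 onset /kj/ (2C), coda /∅/ ok; σ2 onset /∅/, coda /z/ ok → permitted
[gtu] — σ1 onset /gt/ (2C), coda /∅/ ok → permitted
[godk] — violates constraint 1: syllable 1 coda /dk/ has 2 consonants (> 1) → not permitted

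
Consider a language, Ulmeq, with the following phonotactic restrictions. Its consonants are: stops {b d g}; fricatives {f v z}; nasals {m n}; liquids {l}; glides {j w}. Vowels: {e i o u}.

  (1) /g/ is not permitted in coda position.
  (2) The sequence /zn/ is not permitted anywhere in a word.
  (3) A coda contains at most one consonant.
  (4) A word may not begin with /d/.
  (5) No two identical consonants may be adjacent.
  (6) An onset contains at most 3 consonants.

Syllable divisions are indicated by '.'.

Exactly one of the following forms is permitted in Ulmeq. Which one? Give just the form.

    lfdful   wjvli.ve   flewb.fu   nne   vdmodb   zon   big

lfdful — violates constraint 6: syllable 1 onset /lfdf/ has 4 consonants (> 3) → not permitted
wjvli.ve — violates constraint 6: syllable 1 onset /wjvl/ has 4 consonants (> 3) → not permitted
flewb.fu — violates constraint 3: syllable 1 coda /wb/ has 2 consonants (> 1) → not permitted
nne — violates constraint 5: adjacent identical consonants /nn/ → not permitted
vdmodb — violates constraint 3: syllable 1 coda /db/ has 2 consonants (> 1) → not permitted
zon — σ1 onset /z/, coda /n/ ok → permitted
big — violates constraint 1: syllable 1 coda contains /g/ → not permitted

zon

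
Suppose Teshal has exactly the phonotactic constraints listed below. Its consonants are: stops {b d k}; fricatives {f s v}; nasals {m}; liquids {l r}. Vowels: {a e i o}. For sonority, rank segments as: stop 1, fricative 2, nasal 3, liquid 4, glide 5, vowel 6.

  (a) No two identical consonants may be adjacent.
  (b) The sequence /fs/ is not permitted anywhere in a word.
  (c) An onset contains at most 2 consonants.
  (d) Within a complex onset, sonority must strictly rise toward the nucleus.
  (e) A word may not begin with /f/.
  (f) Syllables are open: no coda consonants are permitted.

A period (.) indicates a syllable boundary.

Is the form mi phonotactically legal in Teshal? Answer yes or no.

mi — σ1 onset /m/, coda /∅/ ok → phonotactically legal

yes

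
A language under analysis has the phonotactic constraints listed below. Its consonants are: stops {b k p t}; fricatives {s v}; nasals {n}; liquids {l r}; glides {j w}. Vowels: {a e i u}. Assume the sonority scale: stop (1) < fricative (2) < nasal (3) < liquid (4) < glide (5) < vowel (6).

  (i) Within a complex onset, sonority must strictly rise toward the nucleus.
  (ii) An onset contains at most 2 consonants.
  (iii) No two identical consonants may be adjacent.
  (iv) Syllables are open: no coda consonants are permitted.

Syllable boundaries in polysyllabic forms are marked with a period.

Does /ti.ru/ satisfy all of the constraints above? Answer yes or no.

yes

/ti.ru/ — σ1 onset /t/, coda /∅/ ok; σ2 onset /r/, coda /∅/ ok → phonotactically legal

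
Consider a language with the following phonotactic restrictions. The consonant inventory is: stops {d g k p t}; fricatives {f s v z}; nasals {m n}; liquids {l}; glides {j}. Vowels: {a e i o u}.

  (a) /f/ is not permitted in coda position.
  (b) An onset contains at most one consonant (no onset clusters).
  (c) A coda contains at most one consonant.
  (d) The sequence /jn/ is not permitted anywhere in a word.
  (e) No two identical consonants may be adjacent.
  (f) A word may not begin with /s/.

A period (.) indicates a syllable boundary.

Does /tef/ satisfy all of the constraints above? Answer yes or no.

/tef/ — violates constraint (a): syllable 1 coda contains /f/ → not permitted

no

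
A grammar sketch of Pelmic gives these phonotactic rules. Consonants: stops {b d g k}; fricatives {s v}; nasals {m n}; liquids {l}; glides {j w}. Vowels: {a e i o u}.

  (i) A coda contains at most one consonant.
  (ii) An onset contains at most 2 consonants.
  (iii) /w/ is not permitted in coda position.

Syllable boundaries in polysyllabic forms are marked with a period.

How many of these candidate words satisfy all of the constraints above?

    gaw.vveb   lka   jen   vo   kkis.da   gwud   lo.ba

gaw.vveb — violates constraint (iii): syllable 1 coda contains /w/ → not permitted
lka — σ1 onset /lk/ (2C), coda /∅/ ok → permitted
jen — σ1 onset /j/, coda /n/ ok → permitted
vo — σ1 onset /v/, coda /∅/ ok → permitted
kkis.da — σ1 onset /kk/ (2C), coda /s/ ok; σ2 onset /d/, coda /∅/ ok → permitted
gwud — σ1 onset /gw/ (2C), coda /d/ ok → permitted
lo.ba — σ1 onset /l/, coda /∅/ ok; σ2 onset /b/, coda /∅/ ok → permitted
Permitted: lka, jen, vo, kkis.da, gwud, lo.ba → 6.

6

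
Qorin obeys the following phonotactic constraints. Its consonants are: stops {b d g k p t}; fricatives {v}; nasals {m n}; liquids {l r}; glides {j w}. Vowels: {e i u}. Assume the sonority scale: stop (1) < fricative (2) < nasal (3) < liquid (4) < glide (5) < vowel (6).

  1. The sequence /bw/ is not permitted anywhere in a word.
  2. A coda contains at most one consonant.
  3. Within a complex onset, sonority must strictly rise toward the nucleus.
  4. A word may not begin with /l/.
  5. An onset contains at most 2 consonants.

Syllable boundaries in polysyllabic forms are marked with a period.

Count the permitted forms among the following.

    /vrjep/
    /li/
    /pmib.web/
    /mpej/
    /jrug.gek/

0

/vrjep/ — violates constraint 5: syllable 1 onset /vrj/ has 3 consonants (> 2) → not permitted
/li/ — violates constraint 4: word begins with /l/ → not permitted
/pmib.web/ — violates constraint 1: contains banned sequence /bw/ → not permitted
/mpej/ — violates constraint 3: syllable 1 onset /mp/: /m/ (nasal, 3) → /p/ (stop, 1) does not rise → not permitted
/jrug.gek/ — violates constraint 3: syllable 1 onset /jr/: /j/ (glide, 5) → /r/ (liquid, 4) does not rise → not permitted
No form is permitted → 0.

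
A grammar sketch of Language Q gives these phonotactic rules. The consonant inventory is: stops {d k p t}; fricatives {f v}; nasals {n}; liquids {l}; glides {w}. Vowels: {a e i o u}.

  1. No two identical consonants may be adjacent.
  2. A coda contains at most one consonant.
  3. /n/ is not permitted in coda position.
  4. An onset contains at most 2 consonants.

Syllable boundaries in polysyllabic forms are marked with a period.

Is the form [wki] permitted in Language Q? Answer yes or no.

[wki] — σ1 onset /wk/ (2C), coda /∅/ ok → permitted

yes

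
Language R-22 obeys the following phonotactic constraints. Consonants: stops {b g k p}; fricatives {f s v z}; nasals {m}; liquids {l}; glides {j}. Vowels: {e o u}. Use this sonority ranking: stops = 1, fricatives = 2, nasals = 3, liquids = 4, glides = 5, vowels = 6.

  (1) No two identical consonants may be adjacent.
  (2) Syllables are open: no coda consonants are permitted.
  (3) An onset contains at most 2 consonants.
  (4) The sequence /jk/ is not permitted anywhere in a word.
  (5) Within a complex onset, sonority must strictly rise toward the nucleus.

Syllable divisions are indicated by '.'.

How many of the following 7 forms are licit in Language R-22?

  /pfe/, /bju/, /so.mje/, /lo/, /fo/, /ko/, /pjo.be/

/pfe/ — σ1 onset /pf/ (1→2 rises), coda /∅/ ok → licit
/bju/ — σ1 onset /bj/ (1→5 rises), coda /∅/ ok → licit
/so.mje/ — σ1 onset /s/, coda /∅/ ok; σ2 onset /mj/ (3→5 rises), coda /∅/ ok → licit
/lo/ — σ1 onset /l/, coda /∅/ ok → licit
/fo/ — σ1 onset /f/, coda /∅/ ok → licit
/ko/ — σ1 onset /k/, coda /∅/ ok → licit
/pjo.be/ — σ1 onset /pj/ (1→5 rises), coda /∅/ ok; σ2 onset /b/, coda /∅/ ok → licit
Licit: /pfe/, /bju/, /so.mje/, /lo/, /fo/, /ko/, /pjo.be/ → 7.

7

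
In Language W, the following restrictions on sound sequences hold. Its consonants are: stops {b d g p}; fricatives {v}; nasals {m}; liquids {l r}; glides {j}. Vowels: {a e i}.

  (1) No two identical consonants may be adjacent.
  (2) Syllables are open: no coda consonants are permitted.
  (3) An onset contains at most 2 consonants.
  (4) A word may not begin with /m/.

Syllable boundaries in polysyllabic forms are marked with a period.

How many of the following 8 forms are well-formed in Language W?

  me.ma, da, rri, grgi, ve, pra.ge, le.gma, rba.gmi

me.ma — violates constraint 4: word begins with /m/ → ill-formed
da — σ1 onset /d/, coda /∅/ ok → well-formed
rri — violates constraint 1: adjacent identical consonants /rr/ → ill-formed
grgi — violates constraint 3: syllable 1 onset /grg/ has 3 consonants (> 2) → ill-formed
ve — σ1 onset /v/, coda /∅/ ok → well-formed
pra.ge — σ1 onset /pr/ (2C), coda /∅/ ok; σ2 onset /g/, coda /∅/ ok → well-formed
le.gma — σ1 onset /l/, coda /∅/ ok; σ2 onset /gm/ (2C), coda /∅/ ok → well-formed
rba.gmi — σ1 onset /rb/ (2C), coda /∅/ ok; σ2 onset /gm/ (2C), coda /∅/ ok → well-formed
Well-formed: da, ve, pra.ge, le.gma, rba.gmi → 5.

5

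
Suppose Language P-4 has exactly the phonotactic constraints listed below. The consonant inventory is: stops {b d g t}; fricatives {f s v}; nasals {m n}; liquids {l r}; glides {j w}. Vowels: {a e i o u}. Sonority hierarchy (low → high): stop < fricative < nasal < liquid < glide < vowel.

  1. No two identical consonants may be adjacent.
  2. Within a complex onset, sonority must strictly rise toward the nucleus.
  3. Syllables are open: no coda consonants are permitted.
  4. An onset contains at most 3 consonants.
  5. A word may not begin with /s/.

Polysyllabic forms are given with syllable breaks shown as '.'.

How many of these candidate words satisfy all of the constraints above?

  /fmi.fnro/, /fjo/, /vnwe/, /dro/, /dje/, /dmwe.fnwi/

6

/fmi.fnro/ — σ1 onset /fm/ (2→3 rises), coda /∅/ ok; σ2 onset /fnr/ (2→3→4 rises), coda /∅/ ok → well-formed
/fjo/ — σ1 onset /fj/ (2→5 rises), coda /∅/ ok → well-formed
/vnwe/ — σ1 onset /vnw/ (2→3→5 rises), coda /∅/ ok → well-formed
/dro/ — σ1 onset /dr/ (1→4 rises), coda /∅/ ok → well-formed
/dje/ — σ1 onset /dj/ (1→5 rises), coda /∅/ ok → well-formed
/dmwe.fnwi/ — σ1 onset /dmw/ (1→3→5 rises), coda /∅/ ok; σ2 onset /fnw/ (2→3→5 rises), coda /∅/ ok → well-formed
Well-formed: /fmi.fnro/, /fjo/, /vnwe/, /dro/, /dje/, /dmwe.fnwi/ → 6.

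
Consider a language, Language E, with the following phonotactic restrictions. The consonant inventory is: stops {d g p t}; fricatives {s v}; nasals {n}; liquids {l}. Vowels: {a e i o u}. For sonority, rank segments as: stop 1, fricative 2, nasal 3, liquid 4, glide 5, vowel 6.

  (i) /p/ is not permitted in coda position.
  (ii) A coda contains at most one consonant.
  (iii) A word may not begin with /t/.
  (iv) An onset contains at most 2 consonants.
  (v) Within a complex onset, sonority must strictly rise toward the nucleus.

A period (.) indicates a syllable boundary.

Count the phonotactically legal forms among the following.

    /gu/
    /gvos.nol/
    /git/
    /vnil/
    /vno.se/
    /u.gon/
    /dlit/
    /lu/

/gu/ — σ1 onset /g/, coda /∅/ ok → phonotactically legal
/gvos.nol/ — σ1 onset /gv/ (1→2 rises), coda /s/ ok; σ2 onset /n/, coda /l/ ok → phonotactically legal
/git/ — σ1 onset /g/, coda /t/ ok → phonotactically legal
/vnil/ — σ1 onset /vn/ (2→3 rises), coda /l/ ok → phonotactically legal
/vno.se/ — σ1 onset /vn/ (2→3 rises), coda /∅/ ok; σ2 onset /s/, coda /∅/ ok → phonotactically legal
/u.gon/ — σ1 onset /∅/, coda /∅/ ok; σ2 onset /g/, coda /n/ ok → phonotactically legal
/dlit/ — σ1 onset /dl/ (1→4 rises), coda /t/ ok → phonotactically legal
/lu/ — σ1 onset /l/, coda /∅/ ok → phonotactically legal
Phonotactically legal: /gu/, /gvos.nol/, /git/, /vnil/, /vno.se/, /u.gon/, /dlit/, /lu/ → 8.

8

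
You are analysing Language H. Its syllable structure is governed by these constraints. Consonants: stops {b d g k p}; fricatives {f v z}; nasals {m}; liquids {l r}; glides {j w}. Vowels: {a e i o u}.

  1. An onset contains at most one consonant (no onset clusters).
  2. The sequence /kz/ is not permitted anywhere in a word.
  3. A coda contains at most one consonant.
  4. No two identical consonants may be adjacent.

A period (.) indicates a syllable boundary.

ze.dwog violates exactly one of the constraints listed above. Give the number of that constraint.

1

ze.dwog: syllable 2 onset /dw/ has 2 consonants (> 1).
This is a violation of constraint 1: "An onset contains at most one consonant (no onset clusters)."
The remaining constraints (2, 3, 4) are satisfied.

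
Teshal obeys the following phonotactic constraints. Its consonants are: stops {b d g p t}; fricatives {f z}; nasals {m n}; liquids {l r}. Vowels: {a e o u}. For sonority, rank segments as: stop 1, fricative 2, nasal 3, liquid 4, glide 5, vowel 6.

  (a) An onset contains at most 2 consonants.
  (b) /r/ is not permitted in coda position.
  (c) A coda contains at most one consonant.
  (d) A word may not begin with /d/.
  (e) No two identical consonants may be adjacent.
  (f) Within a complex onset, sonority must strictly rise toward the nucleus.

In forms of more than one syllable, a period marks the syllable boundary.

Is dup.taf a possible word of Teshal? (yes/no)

dup.taf — violates constraint (d): word begins with /d/ → illicit

no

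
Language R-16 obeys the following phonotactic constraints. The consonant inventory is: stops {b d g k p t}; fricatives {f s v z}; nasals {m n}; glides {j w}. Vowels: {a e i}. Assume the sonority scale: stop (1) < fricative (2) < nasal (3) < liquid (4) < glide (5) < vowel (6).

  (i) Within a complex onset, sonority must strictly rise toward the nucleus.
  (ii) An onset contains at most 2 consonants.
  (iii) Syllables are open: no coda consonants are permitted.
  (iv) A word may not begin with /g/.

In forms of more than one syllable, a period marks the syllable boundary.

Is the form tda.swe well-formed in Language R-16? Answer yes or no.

no

tda.swe — violates constraint (i): syllable 1 onset /td/: /t/ (stop, 1) → /d/ (stop, 1) does not rise → ill-formed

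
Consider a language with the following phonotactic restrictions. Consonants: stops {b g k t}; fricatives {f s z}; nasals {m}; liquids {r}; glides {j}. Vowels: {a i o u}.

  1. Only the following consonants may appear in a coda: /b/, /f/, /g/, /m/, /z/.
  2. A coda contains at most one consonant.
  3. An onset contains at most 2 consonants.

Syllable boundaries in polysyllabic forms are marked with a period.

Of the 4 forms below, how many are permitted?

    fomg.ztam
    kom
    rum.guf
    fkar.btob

fomg.ztam — violates constraint 2: syllable 1 coda /mg/ has 2 consonants (> 1) → not permitted
kom — σ1 onset /k/, coda /m/ ok → permitted
rum.guf — σ1 onset /r/, coda /m/ ok; σ2 onset /g/, coda /f/ ok → permitted
fkar.btob — violates constraint 1: syllable 1 coda contains /r/, which is not a licensed coda consonant → not permitted
Permitted: kom, rum.guf → 2.

2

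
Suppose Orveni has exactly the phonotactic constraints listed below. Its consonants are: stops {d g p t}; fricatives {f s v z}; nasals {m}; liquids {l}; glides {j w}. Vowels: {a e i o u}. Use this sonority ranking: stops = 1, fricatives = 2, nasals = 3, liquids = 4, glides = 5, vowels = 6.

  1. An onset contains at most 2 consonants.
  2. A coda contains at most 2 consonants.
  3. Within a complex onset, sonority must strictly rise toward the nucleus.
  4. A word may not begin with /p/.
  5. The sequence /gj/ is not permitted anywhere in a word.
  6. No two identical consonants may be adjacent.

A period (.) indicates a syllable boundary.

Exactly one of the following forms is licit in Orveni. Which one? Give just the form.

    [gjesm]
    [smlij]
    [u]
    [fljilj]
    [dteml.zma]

[gjesm] — violates constraint 5: contains banned sequence /gj/ → illicit
[smlij] — violates constraint 1: syllable 1 onset /sml/ has 3 consonants (> 2) → illicit
[u] — σ1 onset /∅/, coda /∅/ ok → licit
[fljilj] — violates constraint 1: syllable 1 onset /flj/ has 3 consonants (> 2) → illicit
[dteml.zma] — violates constraint 3: syllable 1 onset /dt/: /d/ (stop, 1) → /t/ (stop, 1) does not rise → illicit

[u]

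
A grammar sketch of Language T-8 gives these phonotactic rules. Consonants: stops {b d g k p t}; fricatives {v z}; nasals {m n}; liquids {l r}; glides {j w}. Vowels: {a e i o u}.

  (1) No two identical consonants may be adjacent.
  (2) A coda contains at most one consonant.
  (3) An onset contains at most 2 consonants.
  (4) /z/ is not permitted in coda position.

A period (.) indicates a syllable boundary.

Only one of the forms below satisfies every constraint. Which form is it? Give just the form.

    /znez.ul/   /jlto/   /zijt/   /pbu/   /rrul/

/pbu/

/znez.ul/ — violates constraint 4: syllable 1 coda contains /z/ → ill-formed
/jlto/ — violates constraint 3: syllable 1 onset /jlt/ has 3 consonants (> 2) → ill-formed
/zijt/ — violates constraint 2: syllable 1 coda /jt/ has 2 consonants (> 1) → ill-formed
/pbu/ — σ1 onset /pb/ (2C), coda /∅/ ok → well-formed
/rrul/ — violates constraint 1: adjacent identical consonants /rr/ → ill-formed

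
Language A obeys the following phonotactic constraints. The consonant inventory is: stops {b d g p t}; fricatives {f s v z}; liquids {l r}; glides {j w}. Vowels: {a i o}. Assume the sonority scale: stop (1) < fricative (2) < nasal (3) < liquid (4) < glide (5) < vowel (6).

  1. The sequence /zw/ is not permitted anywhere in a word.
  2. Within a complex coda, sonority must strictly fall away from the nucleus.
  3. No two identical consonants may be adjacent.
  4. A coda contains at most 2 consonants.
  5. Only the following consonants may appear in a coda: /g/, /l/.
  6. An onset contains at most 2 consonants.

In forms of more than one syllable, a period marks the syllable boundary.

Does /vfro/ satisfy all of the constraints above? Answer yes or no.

no

/vfro/ — violates constraint 6: syllable 1 onset /vfr/ has 3 consonants (> 2) → not permitted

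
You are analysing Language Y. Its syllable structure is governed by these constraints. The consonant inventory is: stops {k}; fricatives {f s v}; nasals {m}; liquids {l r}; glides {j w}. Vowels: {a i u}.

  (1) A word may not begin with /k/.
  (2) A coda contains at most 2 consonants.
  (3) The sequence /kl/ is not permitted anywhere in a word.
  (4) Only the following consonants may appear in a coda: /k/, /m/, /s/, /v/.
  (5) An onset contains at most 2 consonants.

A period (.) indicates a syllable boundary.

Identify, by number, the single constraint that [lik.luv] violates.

3

[lik.luv]: contains banned sequence /kl/.
This is a violation of constraint 3: "The sequence /kl/ is not permitted anywhere in a word."
The remaining constraints (1, 2, 4, 5) are satisfied.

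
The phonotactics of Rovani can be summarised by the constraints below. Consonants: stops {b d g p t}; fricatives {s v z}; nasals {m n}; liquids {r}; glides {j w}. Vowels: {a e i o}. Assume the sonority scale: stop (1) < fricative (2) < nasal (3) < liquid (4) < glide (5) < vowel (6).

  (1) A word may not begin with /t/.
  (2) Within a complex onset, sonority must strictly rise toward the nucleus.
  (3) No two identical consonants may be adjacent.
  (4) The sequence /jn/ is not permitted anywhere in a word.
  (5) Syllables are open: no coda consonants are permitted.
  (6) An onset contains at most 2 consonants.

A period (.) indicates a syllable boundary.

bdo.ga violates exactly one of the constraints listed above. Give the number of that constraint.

2

bdo.ga: syllable 1 onset /bd/: /b/ (stop, 1) → /d/ (stop, 1) does not rise.
This is a violation of constraint 2: "Within a complex onset, sonority must strictly rise toward the nucleus."
The remaining constraints (1, 3, 4, 5, 6) are satisfied.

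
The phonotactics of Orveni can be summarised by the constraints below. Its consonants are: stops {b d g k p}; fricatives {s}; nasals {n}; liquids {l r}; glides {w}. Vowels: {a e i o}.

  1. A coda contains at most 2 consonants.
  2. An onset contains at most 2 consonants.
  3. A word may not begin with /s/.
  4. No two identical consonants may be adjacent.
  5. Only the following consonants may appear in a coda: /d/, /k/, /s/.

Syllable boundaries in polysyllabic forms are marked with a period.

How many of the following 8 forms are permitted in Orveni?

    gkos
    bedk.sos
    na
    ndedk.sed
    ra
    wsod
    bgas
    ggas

7

gkos — σ1 onset /gk/ (2C), coda /s/ ok → permitted
bedk.sos — σ1 onset /b/, coda /dk/ (2C) ok; σ2 onset /s/, coda /s/ ok → permitted
na — σ1 onset /n/, coda /∅/ ok → permitted
ndedk.sed — σ1 onset /nd/ (2C), coda /dk/ (2C) ok; σ2 onset /s/, coda /d/ ok → permitted
ra — σ1 onset /r/, coda /∅/ ok → permitted
wsod — σ1 onset /ws/ (2C), coda /d/ ok → permitted
bgas — σ1 onset /bg/ (2C), coda /s/ ok → permitted
ggas — violates constraint 4: adjacent identical consonants /gg/ → not permitted
Permitted: gkos, bedk.sos, na, ndedk.sed, ra, wsod, bgas → 7.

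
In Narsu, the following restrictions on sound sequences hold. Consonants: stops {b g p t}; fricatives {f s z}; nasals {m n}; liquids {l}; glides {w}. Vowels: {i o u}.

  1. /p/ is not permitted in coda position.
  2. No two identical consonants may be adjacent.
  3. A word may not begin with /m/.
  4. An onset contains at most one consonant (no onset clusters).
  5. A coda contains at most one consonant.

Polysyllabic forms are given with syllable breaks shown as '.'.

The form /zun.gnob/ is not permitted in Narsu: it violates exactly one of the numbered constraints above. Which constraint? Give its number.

/zun.gnob/: syllable 2 onset /gn/ has 2 consonants (> 1).
This is a violation of constraint 4: "An onset contains at most one consonant (no onset clusters)."
The remaining constraints (1, 2, 3, 5) are satisfied.

4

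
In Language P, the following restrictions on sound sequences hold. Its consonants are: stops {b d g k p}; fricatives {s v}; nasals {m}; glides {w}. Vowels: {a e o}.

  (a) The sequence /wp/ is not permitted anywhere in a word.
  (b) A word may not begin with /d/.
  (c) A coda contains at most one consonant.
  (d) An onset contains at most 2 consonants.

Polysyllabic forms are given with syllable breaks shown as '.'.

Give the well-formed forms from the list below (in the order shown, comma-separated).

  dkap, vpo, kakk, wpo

vpo

dkap — violates constraint (b): word begins with /d/ → ill-formed
vpo — σ1 onset /vp/ (2C), coda /∅/ ok → well-formed
kakk — violates constraint (c): syllable 1 coda /kk/ has 2 consonants (> 1) → ill-formed
wpo — violates constraint (a): contains banned sequence /wp/ → ill-formed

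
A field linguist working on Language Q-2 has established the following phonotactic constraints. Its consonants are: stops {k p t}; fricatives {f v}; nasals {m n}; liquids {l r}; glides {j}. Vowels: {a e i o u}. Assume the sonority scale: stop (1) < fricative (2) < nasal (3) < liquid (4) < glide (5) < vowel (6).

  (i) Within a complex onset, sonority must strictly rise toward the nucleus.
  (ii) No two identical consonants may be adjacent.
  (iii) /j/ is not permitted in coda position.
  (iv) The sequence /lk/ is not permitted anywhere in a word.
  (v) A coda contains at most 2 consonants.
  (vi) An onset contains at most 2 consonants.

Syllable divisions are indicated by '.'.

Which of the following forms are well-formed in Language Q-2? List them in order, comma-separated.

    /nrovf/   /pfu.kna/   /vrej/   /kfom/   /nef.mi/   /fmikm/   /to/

/nrovf/ — σ1 onset /nr/ (3→4 rises), coda /vf/ (2C) ok → well-formed
/pfu.kna/ — σ1 onset /pf/ (1→2 rises), coda /∅/ ok; σ2 onset /kn/ (1→3 rises), coda /∅/ ok → well-formed
/vrej/ — violates constraint (iii): syllable 1 coda contains /j/ → ill-formed
/kfom/ — σ1 onset /kf/ (1→2 rises), coda /m/ ok → well-formed
/nef.mi/ — σ1 onset /n/, coda /f/ ok; σ2 onset /m/, coda /∅/ ok → well-formed
/fmikm/ — σ1 onset /fm/ (2→3 rises), coda /km/ (2C) ok → well-formed
/to/ — σ1 onset /t/, coda /∅/ ok → well-formed

/nrovf/, /pfu.kna/, /kfom/, /nef.mi/, /fmikm/, /to/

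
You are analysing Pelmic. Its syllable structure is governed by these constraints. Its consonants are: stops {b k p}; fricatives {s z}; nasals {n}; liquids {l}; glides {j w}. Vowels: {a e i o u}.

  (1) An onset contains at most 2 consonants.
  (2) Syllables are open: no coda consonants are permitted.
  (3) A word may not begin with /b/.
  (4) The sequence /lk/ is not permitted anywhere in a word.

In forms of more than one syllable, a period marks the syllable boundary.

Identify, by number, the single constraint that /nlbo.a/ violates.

/nlbo.a/: syllable 1 onset /nlb/ has 3 consonants (> 2).
This is a violation of constraint 1: "An onset contains at most 2 consonants."
The remaining constraints (2, 3, 4) are satisfied.

1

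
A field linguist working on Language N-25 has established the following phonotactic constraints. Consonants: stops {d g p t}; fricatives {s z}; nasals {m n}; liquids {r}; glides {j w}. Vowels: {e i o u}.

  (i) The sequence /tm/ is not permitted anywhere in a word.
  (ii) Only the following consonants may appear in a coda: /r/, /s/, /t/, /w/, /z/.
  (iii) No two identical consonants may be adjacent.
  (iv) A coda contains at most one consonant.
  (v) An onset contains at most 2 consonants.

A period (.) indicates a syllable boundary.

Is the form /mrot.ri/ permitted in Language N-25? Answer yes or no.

yes

/mrot.ri/ — σ1 onset /mr/ (2C), coda /t/ ok; σ2 onset /r/, coda /∅/ ok → permitted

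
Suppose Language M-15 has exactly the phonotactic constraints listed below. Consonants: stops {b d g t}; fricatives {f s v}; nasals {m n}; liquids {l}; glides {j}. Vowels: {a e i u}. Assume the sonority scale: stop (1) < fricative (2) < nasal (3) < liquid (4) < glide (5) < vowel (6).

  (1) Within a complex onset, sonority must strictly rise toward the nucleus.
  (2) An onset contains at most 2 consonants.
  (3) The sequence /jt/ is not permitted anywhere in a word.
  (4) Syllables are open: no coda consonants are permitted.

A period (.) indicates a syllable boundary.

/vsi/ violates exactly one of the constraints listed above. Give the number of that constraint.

1

/vsi/: syllable 1 onset /vs/: /v/ (fricative, 2) → /s/ (fricative, 2) does not rise.
This is a violation of constraint 1: "Within a complex onset, sonority must strictly rise toward the nucleus."
The remaining constraints (2, 3, 4) are satisfied.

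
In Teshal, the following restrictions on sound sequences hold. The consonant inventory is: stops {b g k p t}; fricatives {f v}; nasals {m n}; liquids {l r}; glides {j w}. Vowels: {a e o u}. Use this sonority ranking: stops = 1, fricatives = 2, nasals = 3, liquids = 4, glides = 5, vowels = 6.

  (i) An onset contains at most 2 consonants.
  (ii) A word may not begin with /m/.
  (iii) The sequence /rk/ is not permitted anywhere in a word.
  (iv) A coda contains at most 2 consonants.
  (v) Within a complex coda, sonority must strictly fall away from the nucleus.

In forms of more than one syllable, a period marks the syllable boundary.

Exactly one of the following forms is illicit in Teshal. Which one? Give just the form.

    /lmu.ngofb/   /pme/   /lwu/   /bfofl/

/lmu.ngofb/ — σ1 onset /lm/ (2C), coda /∅/ ok; σ2 onset /ng/ (2C), coda /fb/ (2→1 falls) ok → licit
/pme/ — σ1 onset /pm/ (2C), coda /∅/ ok → licit
/lwu/ — σ1 onset /lw/ (2C), coda /∅/ ok → licit
/bfofl/ — violates constraint (v): syllable 1 coda /fl/: /f/ (fricative, 2) → /l/ (liquid, 4) does not fall → illicit

/bfofl/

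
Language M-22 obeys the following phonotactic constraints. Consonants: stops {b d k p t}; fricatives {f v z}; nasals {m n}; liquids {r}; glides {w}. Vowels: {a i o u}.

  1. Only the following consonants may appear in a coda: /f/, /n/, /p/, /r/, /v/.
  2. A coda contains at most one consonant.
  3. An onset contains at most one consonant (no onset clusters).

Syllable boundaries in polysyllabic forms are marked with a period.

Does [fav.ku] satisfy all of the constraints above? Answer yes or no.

[fav.ku] — σ1 onset /f/, coda /v/ ok; σ2 onset /k/, coda /∅/ ok → licit

yes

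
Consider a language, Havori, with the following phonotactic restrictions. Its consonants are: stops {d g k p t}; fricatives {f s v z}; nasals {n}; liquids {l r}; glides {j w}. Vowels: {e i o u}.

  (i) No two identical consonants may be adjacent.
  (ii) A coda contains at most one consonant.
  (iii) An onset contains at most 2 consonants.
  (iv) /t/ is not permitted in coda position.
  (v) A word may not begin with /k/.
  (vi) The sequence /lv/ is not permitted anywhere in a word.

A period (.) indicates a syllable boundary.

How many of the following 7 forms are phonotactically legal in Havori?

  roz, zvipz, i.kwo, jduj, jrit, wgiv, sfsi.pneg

4

roz — σ1 onset /r/, coda /z/ ok → phonotactically legal
zvipz — violates constraint (ii): syllable 1 coda /pz/ has 2 consonants (> 1) → phonotactically illegal
i.kwo — σ1 onset /∅/, coda /∅/ ok; σ2 onset /kw/ (2C), coda /∅/ ok → phonotactically legal
jduj — σ1 onset /jd/ (2C), coda /j/ ok → phonotactically legal
jrit — violates constraint (iv): syllable 1 coda contains /t/ → phonotactically illegal
wgiv — σ1 onset /wg/ (2C), coda /v/ ok → phonotactically legal
sfsi.pneg — violates constraint (iii): syllable 1 onset /sfs/ has 3 consonants (> 2) → phonotactically illegal
Phonotactically legal: roz, i.kwo, jduj, wgiv → 4.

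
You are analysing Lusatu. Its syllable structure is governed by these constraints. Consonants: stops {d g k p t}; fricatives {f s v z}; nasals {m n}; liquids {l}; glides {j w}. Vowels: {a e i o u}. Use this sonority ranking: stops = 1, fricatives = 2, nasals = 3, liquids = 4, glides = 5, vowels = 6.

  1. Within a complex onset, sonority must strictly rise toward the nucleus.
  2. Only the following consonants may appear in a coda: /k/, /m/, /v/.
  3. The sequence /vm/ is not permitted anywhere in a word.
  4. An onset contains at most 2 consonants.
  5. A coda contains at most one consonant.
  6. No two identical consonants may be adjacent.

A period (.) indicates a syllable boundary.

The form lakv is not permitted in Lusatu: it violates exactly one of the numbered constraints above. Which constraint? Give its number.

lakv: syllable 1 coda /kv/ has 2 consonants (> 1).
This is a violation of constraint 5: "A coda contains at most one consonant."
The remaining constraints (1, 2, 3, 4, 6) are satisfied.

5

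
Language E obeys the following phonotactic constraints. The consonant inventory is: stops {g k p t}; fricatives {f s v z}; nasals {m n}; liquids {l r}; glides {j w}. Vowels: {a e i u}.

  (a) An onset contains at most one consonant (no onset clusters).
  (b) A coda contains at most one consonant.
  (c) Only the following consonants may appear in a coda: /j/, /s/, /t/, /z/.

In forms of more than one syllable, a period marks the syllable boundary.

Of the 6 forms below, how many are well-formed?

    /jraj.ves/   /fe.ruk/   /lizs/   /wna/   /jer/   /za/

1

/jraj.ves/ — violates constraint (a): syllable 1 onset /jr/ has 2 consonants (> 1) → ill-formed
/fe.ruk/ — violates constraint (c): syllable 2 coda contains /k/, which is not a licensed coda consonant → ill-formed
/lizs/ — violates constraint (b): syllable 1 coda /zs/ has 2 consonants (> 1) → ill-formed
/wna/ — violates constraint (a): syllable 1 onset /wn/ has 2 consonants (> 1) → ill-formed
/jer/ — violates constraint (c): syllable 1 coda contains /r/, which is not a licensed coda consonant → ill-formed
/za/ — σ1 onset /z/, coda /∅/ ok → well-formed
Well-formed: /za/ → 1.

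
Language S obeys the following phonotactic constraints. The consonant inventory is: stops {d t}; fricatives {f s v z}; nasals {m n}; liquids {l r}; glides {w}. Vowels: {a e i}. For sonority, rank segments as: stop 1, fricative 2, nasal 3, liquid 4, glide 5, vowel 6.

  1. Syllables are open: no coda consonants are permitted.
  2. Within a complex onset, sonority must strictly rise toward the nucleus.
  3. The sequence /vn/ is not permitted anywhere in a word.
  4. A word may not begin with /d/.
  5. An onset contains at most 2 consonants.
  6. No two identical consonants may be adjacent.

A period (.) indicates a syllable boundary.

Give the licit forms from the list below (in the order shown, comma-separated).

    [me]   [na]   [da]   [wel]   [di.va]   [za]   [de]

[me], [na], [za]

[me] — σ1 onset /m/, coda /∅/ ok → licit
[na] — σ1 onset /n/, coda /∅/ ok → licit
[da] — violates constraint 4: word begins with /d/ → illicit
[wel] — violates constraint 1: syllable 1 coda /l/ has 1 consonant (> 0) → illicit
[di.va] — violates constraint 4: word begins with /d/ → illicit
[za] — σ1 onset /z/, coda /∅/ ok → licit
[de] — violates constraint 4: word begins with /d/ → illicit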